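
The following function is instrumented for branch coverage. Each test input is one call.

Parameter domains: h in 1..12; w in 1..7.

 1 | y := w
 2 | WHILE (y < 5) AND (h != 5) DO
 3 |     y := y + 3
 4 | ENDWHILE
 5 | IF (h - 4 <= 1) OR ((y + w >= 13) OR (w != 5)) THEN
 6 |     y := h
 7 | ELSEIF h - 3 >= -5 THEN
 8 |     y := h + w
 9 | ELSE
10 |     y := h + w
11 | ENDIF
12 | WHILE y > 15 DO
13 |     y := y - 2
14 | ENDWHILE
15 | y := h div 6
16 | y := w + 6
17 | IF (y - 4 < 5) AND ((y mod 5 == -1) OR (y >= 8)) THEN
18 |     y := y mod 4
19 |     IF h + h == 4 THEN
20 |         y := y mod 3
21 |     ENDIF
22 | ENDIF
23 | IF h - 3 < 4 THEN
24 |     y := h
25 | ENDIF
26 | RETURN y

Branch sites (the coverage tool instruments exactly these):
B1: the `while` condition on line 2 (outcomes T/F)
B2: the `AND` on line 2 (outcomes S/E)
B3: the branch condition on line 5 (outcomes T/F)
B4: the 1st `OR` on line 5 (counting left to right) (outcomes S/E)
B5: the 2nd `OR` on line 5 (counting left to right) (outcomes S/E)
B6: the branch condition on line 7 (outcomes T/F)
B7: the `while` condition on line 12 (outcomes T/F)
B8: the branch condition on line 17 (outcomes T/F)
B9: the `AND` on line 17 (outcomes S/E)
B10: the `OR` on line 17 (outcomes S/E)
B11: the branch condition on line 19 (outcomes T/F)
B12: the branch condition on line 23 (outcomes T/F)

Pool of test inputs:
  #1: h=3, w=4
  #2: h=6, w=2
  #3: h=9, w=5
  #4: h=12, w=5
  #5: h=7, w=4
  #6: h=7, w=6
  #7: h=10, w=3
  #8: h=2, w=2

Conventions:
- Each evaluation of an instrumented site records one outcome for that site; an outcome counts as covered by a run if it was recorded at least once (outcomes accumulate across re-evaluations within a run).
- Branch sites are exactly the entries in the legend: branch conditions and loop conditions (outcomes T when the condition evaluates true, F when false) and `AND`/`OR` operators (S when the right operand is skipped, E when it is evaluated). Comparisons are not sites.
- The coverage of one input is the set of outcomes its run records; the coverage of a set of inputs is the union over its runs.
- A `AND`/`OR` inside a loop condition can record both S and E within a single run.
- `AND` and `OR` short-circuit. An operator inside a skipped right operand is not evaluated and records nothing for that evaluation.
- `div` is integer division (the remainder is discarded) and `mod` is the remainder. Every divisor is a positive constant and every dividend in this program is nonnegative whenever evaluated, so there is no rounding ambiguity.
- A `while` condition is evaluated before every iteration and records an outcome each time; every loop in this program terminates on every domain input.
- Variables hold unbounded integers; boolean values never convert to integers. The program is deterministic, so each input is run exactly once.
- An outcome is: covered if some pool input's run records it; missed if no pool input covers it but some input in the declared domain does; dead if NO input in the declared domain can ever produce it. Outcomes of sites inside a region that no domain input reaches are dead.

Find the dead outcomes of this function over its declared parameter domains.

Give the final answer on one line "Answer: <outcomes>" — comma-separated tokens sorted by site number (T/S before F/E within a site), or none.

checking every outcome against all 84 domain inputs:
  B6=F: unreachable across the whole domain -> dead
  B10=S: unreachable across the whole domain -> dead
  reachable outcomes have witnesses, e.g. B1=T (e.g. h=1, w=1), B1=F (e.g. h=1, w=1), B2=S (e.g. h=1, w=1), B2=E (e.g. h=1, w=1)

Answer: B6=F, B10=S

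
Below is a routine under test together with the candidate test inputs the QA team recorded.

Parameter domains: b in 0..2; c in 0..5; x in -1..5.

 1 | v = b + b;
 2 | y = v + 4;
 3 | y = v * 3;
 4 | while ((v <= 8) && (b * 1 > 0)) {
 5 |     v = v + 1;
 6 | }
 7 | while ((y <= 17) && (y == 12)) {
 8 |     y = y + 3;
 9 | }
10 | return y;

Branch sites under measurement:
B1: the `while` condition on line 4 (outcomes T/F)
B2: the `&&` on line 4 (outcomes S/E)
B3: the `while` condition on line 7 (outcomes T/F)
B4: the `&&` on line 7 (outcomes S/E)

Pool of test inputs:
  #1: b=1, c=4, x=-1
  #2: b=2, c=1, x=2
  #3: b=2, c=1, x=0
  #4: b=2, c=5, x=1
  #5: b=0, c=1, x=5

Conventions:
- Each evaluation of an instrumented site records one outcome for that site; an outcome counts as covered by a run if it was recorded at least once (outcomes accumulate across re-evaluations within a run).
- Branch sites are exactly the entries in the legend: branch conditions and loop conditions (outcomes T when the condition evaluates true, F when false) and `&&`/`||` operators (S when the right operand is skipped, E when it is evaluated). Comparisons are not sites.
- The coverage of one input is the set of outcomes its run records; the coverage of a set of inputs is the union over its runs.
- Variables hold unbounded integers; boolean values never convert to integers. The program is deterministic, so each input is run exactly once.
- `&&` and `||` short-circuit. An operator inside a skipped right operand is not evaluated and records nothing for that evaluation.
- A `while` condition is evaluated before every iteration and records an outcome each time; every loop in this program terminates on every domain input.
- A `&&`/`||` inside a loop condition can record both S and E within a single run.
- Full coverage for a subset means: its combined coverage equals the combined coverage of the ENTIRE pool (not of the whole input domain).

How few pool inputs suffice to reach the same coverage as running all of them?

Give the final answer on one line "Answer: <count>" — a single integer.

input #1 (b=1, c=4, x=-1): events B2->E, B1->T, B2->E, B1->T, B2->E, B1->T, B2->E, B1->T, B2->E, B1->T, B2->E, B1->T, B2->E, B1->T, ...; covers B1=T, B1=F, B2=S, B2=E, B3=F, B4=E
input #2 (b=2, c=1, x=2): events B2->E, B1->T, B2->E, B1->T, B2->E, B1->T, B2->E, B1->T, B2->E, B1->T, B2->S, B1->F, B4->E, B3->T, ...; covers B1=T, B1=F, B2=S, B2=E, B3=T, B3=F, B4=E
input #3 (b=2, c=1, x=0): events B2->E, B1->T, B2->E, B1->T, B2->E, B1->T, B2->E, B1->T, B2->E, B1->T, B2->S, B1->F, B4->E, B3->T, ...; covers B1=T, B1=F, B2=S, B2=E, B3=T, B3=F, B4=E
input #4 (b=2, c=5, x=1): events B2->E, B1->T, B2->E, B1->T, B2->E, B1->T, B2->E, B1->T, B2->E, B1->T, B2->S, B1->F, B4->E, B3->T, ...; covers B1=T, B1=F, B2=S, B2=E, B3=T, B3=F, B4=E
input #5 (b=0, c=1, x=5): events B2->E, B1->F, B4->E, B3->F; covers B1=F, B2=E, B3=F, B4=E
pool-wide coverage (7 outcomes): B1=T, B1=F, B2=S, B2=E, B3=T, B3=F, B4=E
inputs {2} (size 1) cover everything; no size-1 subset with a lexicographically smaller index list covers all 7

Answer: 1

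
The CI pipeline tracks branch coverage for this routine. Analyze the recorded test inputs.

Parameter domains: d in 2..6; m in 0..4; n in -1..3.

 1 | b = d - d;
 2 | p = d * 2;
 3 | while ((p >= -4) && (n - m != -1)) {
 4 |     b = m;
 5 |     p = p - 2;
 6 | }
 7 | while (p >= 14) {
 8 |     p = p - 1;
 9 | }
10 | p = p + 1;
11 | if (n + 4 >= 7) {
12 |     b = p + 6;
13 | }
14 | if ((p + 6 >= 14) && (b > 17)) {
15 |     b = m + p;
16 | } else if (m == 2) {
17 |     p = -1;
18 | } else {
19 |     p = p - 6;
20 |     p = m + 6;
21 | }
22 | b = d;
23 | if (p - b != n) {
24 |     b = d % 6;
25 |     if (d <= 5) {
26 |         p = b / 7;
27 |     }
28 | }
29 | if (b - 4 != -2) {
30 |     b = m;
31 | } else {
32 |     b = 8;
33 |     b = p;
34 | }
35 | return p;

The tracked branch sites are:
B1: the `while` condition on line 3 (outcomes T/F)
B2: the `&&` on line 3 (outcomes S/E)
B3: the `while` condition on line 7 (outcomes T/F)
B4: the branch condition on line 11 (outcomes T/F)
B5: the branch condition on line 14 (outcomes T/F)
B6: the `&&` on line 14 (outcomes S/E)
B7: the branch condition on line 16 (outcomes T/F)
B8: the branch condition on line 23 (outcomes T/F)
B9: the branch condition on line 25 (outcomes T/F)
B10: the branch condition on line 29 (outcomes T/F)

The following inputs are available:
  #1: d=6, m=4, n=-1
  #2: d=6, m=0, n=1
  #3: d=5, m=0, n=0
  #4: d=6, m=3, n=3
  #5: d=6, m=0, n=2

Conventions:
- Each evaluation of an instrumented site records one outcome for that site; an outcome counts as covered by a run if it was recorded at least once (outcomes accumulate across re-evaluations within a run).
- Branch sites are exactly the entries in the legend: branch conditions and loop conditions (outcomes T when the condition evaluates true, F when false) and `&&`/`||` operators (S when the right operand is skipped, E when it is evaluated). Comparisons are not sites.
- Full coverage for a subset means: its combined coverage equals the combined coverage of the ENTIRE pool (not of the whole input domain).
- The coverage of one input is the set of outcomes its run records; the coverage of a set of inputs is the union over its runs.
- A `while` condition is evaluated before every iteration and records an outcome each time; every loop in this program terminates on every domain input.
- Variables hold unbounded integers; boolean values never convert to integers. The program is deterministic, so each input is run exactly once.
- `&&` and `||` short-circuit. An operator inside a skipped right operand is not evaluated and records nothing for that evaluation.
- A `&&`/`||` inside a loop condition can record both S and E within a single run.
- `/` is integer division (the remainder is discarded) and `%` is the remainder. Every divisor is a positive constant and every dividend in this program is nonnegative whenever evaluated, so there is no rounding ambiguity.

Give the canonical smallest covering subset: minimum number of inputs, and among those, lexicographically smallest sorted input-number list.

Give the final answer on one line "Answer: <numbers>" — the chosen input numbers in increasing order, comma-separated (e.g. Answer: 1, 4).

input #1, d=6, m=4, n=-1: events B2->E, B1->T, B2->E, B1->T, B2->E, B1->T, B2->E, B1->T, B2->E, B1->T, B2->E, B1->T, B2->E, B1->T, ...; outcomes B1=T, B1=F, B2=S, B2=E, B3=F, B4=F, B5=F, B6=S, B7=F, B8=T, B9=F, B10=T
input #2, d=6, m=0, n=1: events B2->E, B1->T, B2->E, B1->T, B2->E, B1->T, B2->E, B1->T, B2->E, B1->T, B2->E, B1->T, B2->E, B1->T, ...; outcomes B1=T, B1=F, B2=S, B2=E, B3=F, B4=F, B5=F, B6=S, B7=F, B8=T, B9=F, B10=T
input #3, d=5, m=0, n=0: events B2->E, B1->T, B2->E, B1->T, B2->E, B1->T, B2->E, B1->T, B2->E, B1->T, B2->E, B1->T, B2->E, B1->T, ...; outcomes B1=T, B1=F, B2=S, B2=E, B3=F, B4=F, B5=F, B6=S, B7=F, B8=T, B9=T, B10=T
input #4, d=6, m=3, n=3: events B2->E, B1->T, B2->E, B1->T, B2->E, B1->T, B2->E, B1->T, B2->E, B1->T, B2->E, B1->T, B2->E, B1->T, ...; outcomes B1=T, B1=F, B2=S, B2=E, B3=F, B4=T, B5=F, B6=S, B7=F, B8=F, B10=T
input #5, d=6, m=0, n=2: events B2->E, B1->T, B2->E, B1->T, B2->E, B1->T, B2->E, B1->T, B2->E, B1->T, B2->E, B1->T, B2->E, B1->T, ...; outcomes B1=T, B1=F, B2=S, B2=E, B3=F, B4=F, B5=F, B6=S, B7=F, B8=T, B9=F, B10=T
together the pool reaches 15 outcomes: B1=T, B1=F, B2=S, B2=E, B3=F, B4=T, B4=F, B5=F, B6=S, B7=F, B8=T, B8=F, B9=T, B9=F, B10=T
every size-1 subset falls short of the 15 outcomes (best: 12/15)
every size-2 subset falls short of the 15 outcomes (best: 14/15)
size 3: inputs {1, 3, 4} cover all 15 outcomes, and no lexicographically smaller subset of this size does

Answer: 1, 3, 4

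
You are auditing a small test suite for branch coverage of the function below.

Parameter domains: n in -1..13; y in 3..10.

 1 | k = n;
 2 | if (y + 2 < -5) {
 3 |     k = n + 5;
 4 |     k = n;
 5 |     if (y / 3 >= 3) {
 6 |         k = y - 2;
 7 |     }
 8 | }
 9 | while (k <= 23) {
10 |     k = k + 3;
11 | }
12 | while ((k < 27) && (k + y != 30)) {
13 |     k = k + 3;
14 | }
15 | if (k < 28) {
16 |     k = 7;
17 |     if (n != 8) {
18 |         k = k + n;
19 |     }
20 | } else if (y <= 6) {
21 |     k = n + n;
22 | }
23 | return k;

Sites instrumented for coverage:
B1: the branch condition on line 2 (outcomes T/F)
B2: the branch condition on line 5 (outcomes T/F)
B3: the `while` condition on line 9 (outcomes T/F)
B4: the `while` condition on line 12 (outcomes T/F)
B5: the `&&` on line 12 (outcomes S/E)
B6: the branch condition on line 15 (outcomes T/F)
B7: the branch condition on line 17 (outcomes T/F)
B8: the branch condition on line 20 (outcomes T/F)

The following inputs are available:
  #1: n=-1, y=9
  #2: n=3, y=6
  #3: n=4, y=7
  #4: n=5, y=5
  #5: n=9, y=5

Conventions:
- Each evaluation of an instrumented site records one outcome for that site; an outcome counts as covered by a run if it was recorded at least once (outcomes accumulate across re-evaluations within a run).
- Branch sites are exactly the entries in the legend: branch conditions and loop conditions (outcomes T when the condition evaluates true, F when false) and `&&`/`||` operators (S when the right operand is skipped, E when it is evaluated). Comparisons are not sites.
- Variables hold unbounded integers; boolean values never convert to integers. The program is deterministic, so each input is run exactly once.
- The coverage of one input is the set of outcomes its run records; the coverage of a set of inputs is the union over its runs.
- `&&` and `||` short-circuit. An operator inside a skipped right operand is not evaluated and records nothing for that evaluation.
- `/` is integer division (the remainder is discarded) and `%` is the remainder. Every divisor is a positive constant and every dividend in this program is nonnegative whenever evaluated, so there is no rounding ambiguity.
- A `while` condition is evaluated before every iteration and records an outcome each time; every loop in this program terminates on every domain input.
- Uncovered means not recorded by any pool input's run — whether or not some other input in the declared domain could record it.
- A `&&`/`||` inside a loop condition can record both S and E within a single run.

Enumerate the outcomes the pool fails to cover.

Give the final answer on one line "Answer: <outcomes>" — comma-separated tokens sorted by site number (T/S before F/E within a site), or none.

test 1 (n=-1, y=9) hits B1=F, B3=T, B3=F, B4=T, B4=F, B5=S, B5=E, B6=F, B8=F
test 2 (n=3, y=6) hits B1=F, B3=T, B3=F, B4=F, B5=E, B6=T, B7=T
test 3 (n=4, y=7) hits B1=F, B3=T, B3=F, B4=T, B4=F, B5=S, B5=E, B6=F, B8=F
test 4 (n=5, y=5) hits B1=F, B3=T, B3=F, B4=T, B4=F, B5=S, B5=E, B6=F, B8=T
test 5 (n=9, y=5) hits B1=F, B3=T, B3=F, B4=T, B4=F, B5=S, B5=E, B6=T, B7=T
union over the pool: B1=F, B3=T, B3=F, B4=T, B4=F, B5=S, B5=E, B6=T, B6=F, B7=T, B8=T, B8=F
uncovered (4 of 16): B1=T, B2=T, B2=F, B7=F

Answer: B1=T, B2=T, B2=F, B7=F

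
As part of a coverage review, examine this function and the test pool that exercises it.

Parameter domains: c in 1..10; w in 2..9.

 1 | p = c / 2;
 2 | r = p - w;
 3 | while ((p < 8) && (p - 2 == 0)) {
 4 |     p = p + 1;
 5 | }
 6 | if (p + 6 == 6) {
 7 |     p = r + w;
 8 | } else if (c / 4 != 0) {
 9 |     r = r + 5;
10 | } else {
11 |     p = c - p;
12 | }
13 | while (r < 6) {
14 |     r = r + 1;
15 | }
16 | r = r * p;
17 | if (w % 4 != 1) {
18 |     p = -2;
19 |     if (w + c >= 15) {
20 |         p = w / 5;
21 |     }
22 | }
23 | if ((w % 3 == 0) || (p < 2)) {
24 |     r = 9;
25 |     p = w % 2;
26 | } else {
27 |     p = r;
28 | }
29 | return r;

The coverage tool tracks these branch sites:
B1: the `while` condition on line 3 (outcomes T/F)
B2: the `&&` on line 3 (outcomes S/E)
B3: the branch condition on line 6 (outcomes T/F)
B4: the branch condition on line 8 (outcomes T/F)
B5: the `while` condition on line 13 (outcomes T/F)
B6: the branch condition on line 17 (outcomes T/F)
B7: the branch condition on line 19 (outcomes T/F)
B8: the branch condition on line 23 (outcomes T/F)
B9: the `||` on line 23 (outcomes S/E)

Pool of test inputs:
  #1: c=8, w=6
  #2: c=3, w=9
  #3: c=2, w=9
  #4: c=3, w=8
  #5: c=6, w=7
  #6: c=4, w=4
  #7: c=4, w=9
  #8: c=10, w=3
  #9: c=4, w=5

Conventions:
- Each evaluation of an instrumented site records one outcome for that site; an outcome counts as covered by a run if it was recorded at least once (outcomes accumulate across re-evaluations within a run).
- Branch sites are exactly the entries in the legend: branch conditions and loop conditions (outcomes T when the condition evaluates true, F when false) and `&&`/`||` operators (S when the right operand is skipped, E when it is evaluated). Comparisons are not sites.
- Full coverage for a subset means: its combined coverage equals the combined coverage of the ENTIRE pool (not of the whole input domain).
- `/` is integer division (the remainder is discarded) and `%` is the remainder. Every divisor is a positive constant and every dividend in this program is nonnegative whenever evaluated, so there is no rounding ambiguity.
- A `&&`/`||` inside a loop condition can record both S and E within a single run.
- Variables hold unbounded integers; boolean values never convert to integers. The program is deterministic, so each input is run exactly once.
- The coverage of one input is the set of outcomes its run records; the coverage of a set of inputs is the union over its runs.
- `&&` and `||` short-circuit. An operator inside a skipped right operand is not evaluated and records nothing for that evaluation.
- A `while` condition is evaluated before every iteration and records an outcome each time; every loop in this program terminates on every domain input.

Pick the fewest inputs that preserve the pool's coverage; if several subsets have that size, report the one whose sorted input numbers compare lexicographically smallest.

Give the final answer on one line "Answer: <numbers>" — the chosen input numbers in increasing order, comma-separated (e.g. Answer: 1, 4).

test 1 (c=8, w=6) fires B2->E, B1->F, B3->F, B4->T, B5->T, B5->T, B5->T, B5->F, B6->T, B7->F, B9->S, B8->T; hits B1=F, B2=E, B3=F, B4=T, B5=T, B5=F, B6=T, B7=F, B8=T, B9=S
test 2 (c=3, w=9) fires B2->E, B1->F, B3->F, B4->F, B5->T, B5->T, B5->T, B5->T, B5->T, B5->T, B5->T, B5->T, B5->T, B5->T, ...; hits B1=F, B2=E, B3=F, B4=F, B5=T, B5=F, B6=F, B8=T, B9=S
test 3 (c=2, w=9) fires B2->E, B1->F, B3->F, B4->F, B5->T, B5->T, B5->T, B5->T, B5->T, B5->T, B5->T, B5->T, B5->T, B5->T, ...; hits B1=F, B2=E, B3=F, B4=F, B5=T, B5=F, B6=F, B8=T, B9=S
test 4 (c=3, w=8) fires B2->E, B1->F, B3->F, B4->F, B5->T, B5->T, B5->T, B5->T, B5->T, B5->T, B5->T, B5->T, B5->T, B5->T, ...; hits B1=F, B2=E, B3=F, B4=F, B5=T, B5=F, B6=T, B7=F, B8=T, B9=E
test 5 (c=6, w=7) fires B2->E, B1->F, B3->F, B4->T, B5->T, B5->T, B5->T, B5->T, B5->T, B5->F, B6->T, B7->F, B9->E, B8->T; hits B1=F, B2=E, B3=F, B4=T, B5=T, B5=F, B6=T, B7=F, B8=T, B9=E
test 6 (c=4, w=4) fires B2->E, B1->T, B2->E, B1->F, B3->F, B4->T, B5->T, B5->T, B5->T, B5->F, B6->T, B7->F, B9->E, B8->T; hits B1=T, B1=F, B2=E, B3=F, B4=T, B5=T, B5=F, B6=T, B7=F, B8=T, B9=E
test 7 (c=4, w=9) fires B2->E, B1->T, B2->E, B1->F, B3->F, B4->T, B5->T, B5->T, B5->T, B5->T, B5->T, B5->T, B5->T, B5->T, ...; hits B1=T, B1=F, B2=E, B3=F, B4=T, B5=T, B5=F, B6=F, B8=T, B9=S
test 8 (c=10, w=3) fires B2->E, B1->F, B3->F, B4->T, B5->F, B6->T, B7->F, B9->S, B8->T; hits B1=F, B2=E, B3=F, B4=T, B5=F, B6=T, B7=F, B8=T, B9=S
test 9 (c=4, w=5) fires B2->E, B1->T, B2->E, B1->F, B3->F, B4->T, B5->T, B5->T, B5->T, B5->T, B5->F, B6->F, B9->E, B8->F; hits B1=T, B1=F, B2=E, B3=F, B4=T, B5=T, B5=F, B6=F, B8=F, B9=E
the full pool covers 15 outcomes: B1=T, B1=F, B2=E, B3=F, B4=T, B4=F, B5=T, B5=F, B6=T, B6=F, B7=F, B8=T, B8=F, B9=S, B9=E
size 1 is not enough: best union over all size-1 subsets is 11/15
size 2 is not enough: best union over all size-2 subsets is 14/15
at size 3, {1, 2, 9} reaches all 15 outcomes; every lexicographically earlier size-3 subset fails

Answer: 1, 2, 9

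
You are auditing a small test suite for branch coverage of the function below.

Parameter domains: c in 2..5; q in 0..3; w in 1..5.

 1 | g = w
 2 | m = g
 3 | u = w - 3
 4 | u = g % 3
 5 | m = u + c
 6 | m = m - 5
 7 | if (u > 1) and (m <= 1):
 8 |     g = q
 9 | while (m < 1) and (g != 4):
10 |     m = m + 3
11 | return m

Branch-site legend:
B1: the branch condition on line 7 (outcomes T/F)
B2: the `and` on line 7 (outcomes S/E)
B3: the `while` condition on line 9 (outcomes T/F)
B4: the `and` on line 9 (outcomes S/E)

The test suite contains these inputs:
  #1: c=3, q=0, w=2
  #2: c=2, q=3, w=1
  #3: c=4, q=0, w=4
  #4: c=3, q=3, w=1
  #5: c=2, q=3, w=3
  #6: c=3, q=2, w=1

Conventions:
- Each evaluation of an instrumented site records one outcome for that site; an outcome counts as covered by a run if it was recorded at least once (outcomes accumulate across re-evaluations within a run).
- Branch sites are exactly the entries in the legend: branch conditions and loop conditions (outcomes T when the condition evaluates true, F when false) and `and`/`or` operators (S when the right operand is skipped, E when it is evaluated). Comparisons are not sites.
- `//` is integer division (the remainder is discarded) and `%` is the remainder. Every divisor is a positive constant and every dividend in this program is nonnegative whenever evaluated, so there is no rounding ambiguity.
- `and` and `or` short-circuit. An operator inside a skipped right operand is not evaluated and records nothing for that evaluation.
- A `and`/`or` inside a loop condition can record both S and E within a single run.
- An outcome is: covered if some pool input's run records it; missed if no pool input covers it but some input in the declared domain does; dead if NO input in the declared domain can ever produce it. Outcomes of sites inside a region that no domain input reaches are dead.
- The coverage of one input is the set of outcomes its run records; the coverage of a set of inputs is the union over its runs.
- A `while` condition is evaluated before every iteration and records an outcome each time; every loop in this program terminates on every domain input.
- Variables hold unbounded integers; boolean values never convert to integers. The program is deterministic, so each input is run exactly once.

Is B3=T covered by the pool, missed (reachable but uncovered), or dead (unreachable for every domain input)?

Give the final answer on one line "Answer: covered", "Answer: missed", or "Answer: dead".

B3=T is recorded by pool input(s) 1, 2, 4, 5, 6 -> covered

Answer: covered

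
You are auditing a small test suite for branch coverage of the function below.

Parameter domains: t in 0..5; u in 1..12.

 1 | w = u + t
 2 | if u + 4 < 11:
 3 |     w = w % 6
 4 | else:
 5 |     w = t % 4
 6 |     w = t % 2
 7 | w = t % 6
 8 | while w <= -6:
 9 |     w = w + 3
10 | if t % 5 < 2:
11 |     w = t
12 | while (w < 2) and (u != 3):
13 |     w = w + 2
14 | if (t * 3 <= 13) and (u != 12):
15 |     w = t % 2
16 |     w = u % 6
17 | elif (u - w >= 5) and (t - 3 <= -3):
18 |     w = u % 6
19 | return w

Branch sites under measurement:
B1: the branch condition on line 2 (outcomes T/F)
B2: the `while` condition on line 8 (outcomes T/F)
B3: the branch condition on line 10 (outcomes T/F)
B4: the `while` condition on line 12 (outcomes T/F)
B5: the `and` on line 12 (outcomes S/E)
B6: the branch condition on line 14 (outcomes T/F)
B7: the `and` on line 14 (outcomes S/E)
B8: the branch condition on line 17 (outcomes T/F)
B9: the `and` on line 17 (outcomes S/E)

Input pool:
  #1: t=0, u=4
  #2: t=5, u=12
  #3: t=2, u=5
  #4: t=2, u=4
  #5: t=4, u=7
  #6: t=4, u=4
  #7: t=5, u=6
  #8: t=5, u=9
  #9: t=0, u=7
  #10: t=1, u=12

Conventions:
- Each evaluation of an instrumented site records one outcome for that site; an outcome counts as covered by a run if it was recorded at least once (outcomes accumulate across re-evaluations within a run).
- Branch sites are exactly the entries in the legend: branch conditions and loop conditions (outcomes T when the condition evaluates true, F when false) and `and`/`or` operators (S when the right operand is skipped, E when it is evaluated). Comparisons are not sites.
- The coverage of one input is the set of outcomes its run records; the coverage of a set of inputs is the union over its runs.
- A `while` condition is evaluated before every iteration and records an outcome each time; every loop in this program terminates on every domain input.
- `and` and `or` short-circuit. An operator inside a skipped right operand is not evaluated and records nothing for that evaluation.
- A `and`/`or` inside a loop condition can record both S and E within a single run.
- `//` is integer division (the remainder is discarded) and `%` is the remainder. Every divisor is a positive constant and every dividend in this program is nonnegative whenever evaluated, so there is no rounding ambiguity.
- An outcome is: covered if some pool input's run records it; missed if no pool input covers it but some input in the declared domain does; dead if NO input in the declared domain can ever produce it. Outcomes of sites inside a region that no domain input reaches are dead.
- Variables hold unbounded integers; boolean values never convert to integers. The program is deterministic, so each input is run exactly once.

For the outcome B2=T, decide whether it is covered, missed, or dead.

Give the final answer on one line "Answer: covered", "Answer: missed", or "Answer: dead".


no pool input records B2=T
checking all 72 inputs in the declared domain: B2=T is never recorded -> dead
Answer: dead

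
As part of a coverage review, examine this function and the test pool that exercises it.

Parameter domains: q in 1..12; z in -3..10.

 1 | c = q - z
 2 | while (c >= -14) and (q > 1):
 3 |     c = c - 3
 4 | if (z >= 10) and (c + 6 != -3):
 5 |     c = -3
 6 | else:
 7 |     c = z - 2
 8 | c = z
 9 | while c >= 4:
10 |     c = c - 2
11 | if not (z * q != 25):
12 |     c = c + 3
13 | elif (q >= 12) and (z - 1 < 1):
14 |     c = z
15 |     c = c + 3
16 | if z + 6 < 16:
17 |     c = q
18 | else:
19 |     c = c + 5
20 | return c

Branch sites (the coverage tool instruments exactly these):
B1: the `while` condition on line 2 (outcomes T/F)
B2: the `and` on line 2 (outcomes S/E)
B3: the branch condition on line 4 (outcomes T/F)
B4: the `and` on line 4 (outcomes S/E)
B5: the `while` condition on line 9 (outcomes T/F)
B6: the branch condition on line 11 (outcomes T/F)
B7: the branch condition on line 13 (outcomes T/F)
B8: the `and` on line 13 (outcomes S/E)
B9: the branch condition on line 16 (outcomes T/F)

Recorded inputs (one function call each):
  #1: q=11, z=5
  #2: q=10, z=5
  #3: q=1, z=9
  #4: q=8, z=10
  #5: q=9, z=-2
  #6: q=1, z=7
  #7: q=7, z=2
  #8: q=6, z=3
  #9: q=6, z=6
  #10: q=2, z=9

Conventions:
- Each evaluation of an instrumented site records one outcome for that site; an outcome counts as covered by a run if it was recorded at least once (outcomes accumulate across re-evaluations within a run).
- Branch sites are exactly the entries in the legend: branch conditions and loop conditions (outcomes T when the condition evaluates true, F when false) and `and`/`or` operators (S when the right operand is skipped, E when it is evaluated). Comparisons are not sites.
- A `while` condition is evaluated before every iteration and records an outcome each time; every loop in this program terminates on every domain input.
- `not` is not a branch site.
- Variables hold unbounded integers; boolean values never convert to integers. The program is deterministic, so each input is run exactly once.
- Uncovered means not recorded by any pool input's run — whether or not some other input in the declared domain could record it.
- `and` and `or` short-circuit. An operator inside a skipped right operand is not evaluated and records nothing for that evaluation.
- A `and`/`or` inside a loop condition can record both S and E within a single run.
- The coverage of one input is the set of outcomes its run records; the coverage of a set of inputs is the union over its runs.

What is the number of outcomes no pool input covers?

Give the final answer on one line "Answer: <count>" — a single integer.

run #1 (q=11, z=5) runs B2->E, B1->T, B2->E, B1->T, B2->E, B1->T, B2->E, B1->T, B2->E, B1->T, B2->E, B1->T, B2->E, B1->T, ...; records B1=T, B1=F, B2=S, B2=E, B3=F, B4=S, B5=T, B5=F, B6=F, B7=F, B8=S, B9=T
run #2 (q=10, z=5) runs B2->E, B1->T, B2->E, B1->T, B2->E, B1->T, B2->E, B1->T, B2->E, B1->T, B2->E, B1->T, B2->E, B1->T, ...; records B1=T, B1=F, B2=S, B2=E, B3=F, B4=S, B5=T, B5=F, B6=F, B7=F, B8=S, B9=T
run #3 (q=1, z=9) runs B2->E, B1->F, B4->S, B3->F, B5->T, B5->T, B5->T, B5->F, B6->F, B8->S, B7->F, B9->T; records B1=F, B2=E, B3=F, B4=S, B5=T, B5=F, B6=F, B7=F, B8=S, B9=T
run #4 (q=8, z=10) runs B2->E, B1->T, B2->E, B1->T, B2->E, B1->T, B2->E, B1->T, B2->E, B1->T, B2->S, B1->F, B4->E, B3->T, ...; records B1=T, B1=F, B2=S, B2=E, B3=T, B4=E, B5=T, B5=F, B6=F, B7=F, B8=S, B9=F
run #5 (q=9, z=-2) runs B2->E, B1->T, B2->E, B1->T, B2->E, B1->T, B2->E, B1->T, B2->E, B1->T, B2->E, B1->T, B2->E, B1->T, ...; records B1=T, B1=F, B2=S, B2=E, B3=F, B4=S, B5=F, B6=F, B7=F, B8=S, B9=T
run #6 (q=1, z=7) runs B2->E, B1->F, B4->S, B3->F, B5->T, B5->T, B5->F, B6->F, B8->S, B7->F, B9->T; records B1=F, B2=E, B3=F, B4=S, B5=T, B5=F, B6=F, B7=F, B8=S, B9=T
run #7 (q=7, z=2) runs B2->E, B1->T, B2->E, B1->T, B2->E, B1->T, B2->E, B1->T, B2->E, B1->T, B2->E, B1->T, B2->E, B1->T, ...; records B1=T, B1=F, B2=S, B2=E, B3=F, B4=S, B5=F, B6=F, B7=F, B8=S, B9=T
run #8 (q=6, z=3) runs B2->E, B1->T, B2->E, B1->T, B2->E, B1->T, B2->E, B1->T, B2->E, B1->T, B2->E, B1->T, B2->S, B1->F, ...; records B1=T, B1=F, B2=S, B2=E, B3=F, B4=S, B5=F, B6=F, B7=F, B8=S, B9=T
run #9 (q=6, z=6) runs B2->E, B1->T, B2->E, B1->T, B2->E, B1->T, B2->E, B1->T, B2->E, B1->T, B2->S, B1->F, B4->S, B3->F, ...; records B1=T, B1=F, B2=S, B2=E, B3=F, B4=S, B5=T, B5=F, B6=F, B7=F, B8=S, B9=T
run #10 (q=2, z=9) runs B2->E, B1->T, B2->E, B1->T, B2->E, B1->T, B2->S, B1->F, B4->S, B3->F, B5->T, B5->T, B5->T, B5->F, ...; records B1=T, B1=F, B2=S, B2=E, B3=F, B4=S, B5=T, B5=F, B6=F, B7=F, B8=S, B9=T
union over the pool: B1=T, B1=F, B2=S, B2=E, B3=T, B3=F, B4=S, B4=E, B5=T, B5=F, B6=F, B7=F, B8=S, B9=T, B9=F
uncovered (3 of 18): B6=T, B7=T, B8=E

Answer: 3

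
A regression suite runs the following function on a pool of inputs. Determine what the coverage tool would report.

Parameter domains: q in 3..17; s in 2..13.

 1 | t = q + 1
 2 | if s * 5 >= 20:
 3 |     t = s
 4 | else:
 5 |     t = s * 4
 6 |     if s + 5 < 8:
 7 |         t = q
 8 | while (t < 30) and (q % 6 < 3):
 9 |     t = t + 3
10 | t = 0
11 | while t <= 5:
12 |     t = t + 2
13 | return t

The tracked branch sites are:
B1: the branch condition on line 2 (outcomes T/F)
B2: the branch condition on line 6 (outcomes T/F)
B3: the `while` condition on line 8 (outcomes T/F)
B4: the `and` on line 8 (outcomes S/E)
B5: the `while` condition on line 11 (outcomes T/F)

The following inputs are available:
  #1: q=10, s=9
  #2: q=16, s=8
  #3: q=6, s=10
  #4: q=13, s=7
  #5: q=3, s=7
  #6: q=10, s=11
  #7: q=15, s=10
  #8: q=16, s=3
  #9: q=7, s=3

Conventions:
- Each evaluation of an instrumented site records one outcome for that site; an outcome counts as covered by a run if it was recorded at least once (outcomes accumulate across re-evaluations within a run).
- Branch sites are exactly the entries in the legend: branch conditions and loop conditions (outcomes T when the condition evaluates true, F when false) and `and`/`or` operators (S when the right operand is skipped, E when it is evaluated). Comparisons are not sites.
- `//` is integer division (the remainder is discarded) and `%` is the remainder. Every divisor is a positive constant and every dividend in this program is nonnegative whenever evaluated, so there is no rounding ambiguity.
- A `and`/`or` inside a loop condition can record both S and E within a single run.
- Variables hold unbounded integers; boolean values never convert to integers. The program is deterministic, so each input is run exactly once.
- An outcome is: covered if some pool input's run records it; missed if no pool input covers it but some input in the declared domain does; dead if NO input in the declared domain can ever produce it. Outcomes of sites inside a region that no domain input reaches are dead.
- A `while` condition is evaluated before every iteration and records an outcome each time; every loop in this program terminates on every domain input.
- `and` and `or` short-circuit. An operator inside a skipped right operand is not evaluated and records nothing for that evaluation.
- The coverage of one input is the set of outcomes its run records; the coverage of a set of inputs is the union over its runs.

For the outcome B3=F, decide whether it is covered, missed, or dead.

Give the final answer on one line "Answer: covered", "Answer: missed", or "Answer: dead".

B3=F is recorded by pool input(s) 1, 2, 3, 4, 5, 6, 7, 8, 9 -> covered

Answer: covered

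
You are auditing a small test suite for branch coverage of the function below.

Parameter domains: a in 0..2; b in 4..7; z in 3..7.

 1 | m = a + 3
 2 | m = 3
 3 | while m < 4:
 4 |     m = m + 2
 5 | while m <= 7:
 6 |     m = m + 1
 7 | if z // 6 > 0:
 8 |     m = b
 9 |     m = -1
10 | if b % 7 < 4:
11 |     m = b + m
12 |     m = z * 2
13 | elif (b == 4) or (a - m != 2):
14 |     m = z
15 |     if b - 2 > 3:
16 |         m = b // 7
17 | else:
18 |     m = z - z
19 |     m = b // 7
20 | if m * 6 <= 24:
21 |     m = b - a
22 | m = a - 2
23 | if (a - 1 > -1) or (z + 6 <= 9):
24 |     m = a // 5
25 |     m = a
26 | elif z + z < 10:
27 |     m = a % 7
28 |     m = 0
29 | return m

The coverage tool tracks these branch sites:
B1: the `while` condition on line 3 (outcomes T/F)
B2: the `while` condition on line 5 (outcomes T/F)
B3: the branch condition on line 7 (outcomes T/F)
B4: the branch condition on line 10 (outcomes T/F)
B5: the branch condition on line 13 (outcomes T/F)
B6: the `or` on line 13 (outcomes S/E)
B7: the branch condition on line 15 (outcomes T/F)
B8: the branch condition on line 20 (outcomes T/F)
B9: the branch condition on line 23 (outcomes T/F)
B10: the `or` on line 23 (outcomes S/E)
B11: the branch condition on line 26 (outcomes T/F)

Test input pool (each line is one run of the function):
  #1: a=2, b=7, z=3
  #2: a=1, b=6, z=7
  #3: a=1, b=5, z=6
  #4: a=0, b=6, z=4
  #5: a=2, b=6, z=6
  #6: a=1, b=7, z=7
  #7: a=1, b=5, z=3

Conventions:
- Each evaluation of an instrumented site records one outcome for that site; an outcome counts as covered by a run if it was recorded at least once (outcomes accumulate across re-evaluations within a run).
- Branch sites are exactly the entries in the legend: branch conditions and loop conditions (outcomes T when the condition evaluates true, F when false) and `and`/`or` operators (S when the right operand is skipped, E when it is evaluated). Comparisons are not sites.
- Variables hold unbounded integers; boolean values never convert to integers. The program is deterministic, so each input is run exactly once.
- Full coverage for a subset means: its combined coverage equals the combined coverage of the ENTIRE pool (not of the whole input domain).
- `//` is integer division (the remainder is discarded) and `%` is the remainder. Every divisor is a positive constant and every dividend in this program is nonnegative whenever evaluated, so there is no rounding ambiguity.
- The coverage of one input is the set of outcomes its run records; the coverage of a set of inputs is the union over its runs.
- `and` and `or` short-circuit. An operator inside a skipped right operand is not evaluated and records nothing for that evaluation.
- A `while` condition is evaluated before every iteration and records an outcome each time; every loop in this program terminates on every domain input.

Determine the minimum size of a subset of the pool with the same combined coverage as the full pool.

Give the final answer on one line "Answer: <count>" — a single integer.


#1 (a=2, b=7, z=3) -> B1->T, B1->F, B2->T, B2->T, B2->T, B2->F, B3->F, B4->T, B8->F, B10->S, B9->T; covered: B1=T, B1=F, B2=T, B2=F, B3=F, B4=T, B8=F, B9=T, B10=S
#2 (a=1, b=6, z=7) -> B1->T, B1->F, B2->T, B2->T, B2->T, B2->F, B3->T, B4->F, B6->E, B5->F, B8->T, B10->S, B9->T; covered: B1=T, B1=F, B2=T, B2=F, B3=T, B4=F, B5=F, B6=E, B8=T, B9=T, B10=S
#3 (a=1, b=5, z=6) -> B1->T, B1->F, B2->T, B2->T, B2->T, B2->F, B3->T, B4->F, B6->E, B5->F, B8->T, B10->S, B9->T; covered: B1=T, B1=F, B2=T, B2=F, B3=T, B4=F, B5=F, B6=E, B8=T, B9=T, B10=S
#4 (a=0, b=6, z=4) -> B1->T, B1->F, B2->T, B2->T, B2->T, B2->F, B3->F, B4->F, B6->E, B5->T, B7->T, B8->T, B10->E, B9->F, ...; covered: B1=T, B1=F, B2=T, B2=F, B3=F, B4=F, B5=T, B6=E, B7=T, B8=T, B9=F, B10=E, B11=T
#5 (a=2, b=6, z=6) -> B1->T, B1->F, B2->T, B2->T, B2->T, B2->F, B3->T, B4->F, B6->E, B5->T, B7->T, B8->T, B10->S, B9->T; covered: B1=T, B1=F, B2=T, B2=F, B3=T, B4=F, B5=T, B6=E, B7=T, B8=T, B9=T, B10=S
#6 (a=1, b=7, z=7) -> B1->T, B1->F, B2->T, B2->T, B2->T, B2->F, B3->T, B4->T, B8->F, B10->S, B9->T; covered: B1=T, B1=F, B2=T, B2=F, B3=T, B4=T, B8=F, B9=T, B10=S
#7 (a=1, b=5, z=3) -> B1->T, B1->F, B2->T, B2->T, B2->T, B2->F, B3->F, B4->F, B6->E, B5->T, B7->F, B8->T, B10->S, B9->T; covered: B1=T, B1=F, B2=T, B2=F, B3=F, B4=F, B5=T, B6=E, B7=F, B8=T, B9=T, B10=S
the full pool covers 20 outcomes: B1=T, B1=F, B2=T, B2=F, B3=T, B3=F, B4=T, B4=F, B5=T, B5=F, B6=E, B7=T, B7=F, B8=T, B8=F, B9=T, B9=F, B10=S, B10=E, B11=T
every size-1 subset falls short of the 20 outcomes (best: 13/20)
every size-2 subset falls short of the 20 outcomes (best: 18/20)
every size-3 subset falls short of the 20 outcomes (best: 19/20)
size 4: inputs {1, 2, 4, 7} cover all 20 outcomes, and no lexicographically smaller subset of this size does
Answer: 4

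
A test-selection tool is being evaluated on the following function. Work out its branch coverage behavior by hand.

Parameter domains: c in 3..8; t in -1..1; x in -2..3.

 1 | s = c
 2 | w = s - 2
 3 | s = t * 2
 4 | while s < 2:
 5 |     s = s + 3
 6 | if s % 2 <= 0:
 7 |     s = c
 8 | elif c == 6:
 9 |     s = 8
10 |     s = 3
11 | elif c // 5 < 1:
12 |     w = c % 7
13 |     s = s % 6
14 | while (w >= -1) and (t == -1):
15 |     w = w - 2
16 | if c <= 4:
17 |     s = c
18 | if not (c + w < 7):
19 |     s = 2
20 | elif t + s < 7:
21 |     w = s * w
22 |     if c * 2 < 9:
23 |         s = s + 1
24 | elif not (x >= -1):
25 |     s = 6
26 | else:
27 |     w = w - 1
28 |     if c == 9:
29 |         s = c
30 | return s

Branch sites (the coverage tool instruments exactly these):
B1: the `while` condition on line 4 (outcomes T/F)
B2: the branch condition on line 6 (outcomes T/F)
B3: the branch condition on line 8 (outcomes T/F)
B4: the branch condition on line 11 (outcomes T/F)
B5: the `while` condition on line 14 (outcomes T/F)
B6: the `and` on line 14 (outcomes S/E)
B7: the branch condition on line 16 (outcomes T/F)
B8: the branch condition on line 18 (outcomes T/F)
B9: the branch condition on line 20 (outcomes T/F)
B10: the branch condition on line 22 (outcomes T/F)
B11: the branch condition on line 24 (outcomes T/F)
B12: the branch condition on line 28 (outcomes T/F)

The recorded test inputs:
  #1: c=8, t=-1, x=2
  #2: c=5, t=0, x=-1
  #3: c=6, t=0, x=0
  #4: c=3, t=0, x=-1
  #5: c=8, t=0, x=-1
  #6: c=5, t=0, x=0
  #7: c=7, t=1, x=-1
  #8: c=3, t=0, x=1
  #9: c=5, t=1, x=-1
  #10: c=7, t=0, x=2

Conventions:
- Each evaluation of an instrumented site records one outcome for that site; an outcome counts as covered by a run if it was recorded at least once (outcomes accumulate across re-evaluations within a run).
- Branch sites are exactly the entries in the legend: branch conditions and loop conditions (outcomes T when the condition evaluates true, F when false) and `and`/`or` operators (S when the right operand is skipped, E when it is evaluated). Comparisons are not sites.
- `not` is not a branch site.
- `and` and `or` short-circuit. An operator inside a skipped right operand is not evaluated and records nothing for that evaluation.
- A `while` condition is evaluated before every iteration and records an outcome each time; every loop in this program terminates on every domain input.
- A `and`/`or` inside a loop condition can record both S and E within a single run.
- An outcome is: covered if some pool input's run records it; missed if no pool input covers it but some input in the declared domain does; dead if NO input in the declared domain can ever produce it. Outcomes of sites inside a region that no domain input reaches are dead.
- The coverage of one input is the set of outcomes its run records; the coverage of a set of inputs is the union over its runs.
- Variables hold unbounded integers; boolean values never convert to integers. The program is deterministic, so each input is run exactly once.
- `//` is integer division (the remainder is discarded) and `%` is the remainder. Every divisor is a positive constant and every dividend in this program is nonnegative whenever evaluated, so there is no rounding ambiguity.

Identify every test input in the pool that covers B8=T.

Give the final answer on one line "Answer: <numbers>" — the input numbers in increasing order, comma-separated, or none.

input #1 (c=8, t=-1, x=2): misses B8=T
input #2 (c=5, t=0, x=-1): covers B8=T
input #3 (c=6, t=0, x=0): covers B8=T
input #4 (c=3, t=0, x=-1): misses B8=T
input #5 (c=8, t=0, x=-1): covers B8=T
input #6 (c=5, t=0, x=0): covers B8=T
input #7 (c=7, t=1, x=-1): covers B8=T
input #8 (c=3, t=0, x=1): misses B8=T
input #9 (c=5, t=1, x=-1): covers B8=T
input #10 (c=7, t=0, x=2): covers B8=T

Answer: 2, 3, 5, 6, 7, 9, 10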